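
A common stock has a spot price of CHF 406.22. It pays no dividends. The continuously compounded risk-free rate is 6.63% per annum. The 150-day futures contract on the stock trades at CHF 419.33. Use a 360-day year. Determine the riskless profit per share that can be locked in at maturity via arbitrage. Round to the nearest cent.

Fair futures: F* = S·e^(carry·T), with carry = r = 0.0663
F* = 406.22 · e^(0.0663 × 150/360) = 406.22 · e^0.027625 = 406.22 × 1.028010 = CHF 417.5982
Market CHF 419.33 > fair CHF 417.5982: forward overpriced → cash-and-carry (buy spot, short the forward).
At maturity, profit = |F_mkt − F*| = |419.33 − 417.5982| = CHF 1.73 per share

CHF 1.73 per share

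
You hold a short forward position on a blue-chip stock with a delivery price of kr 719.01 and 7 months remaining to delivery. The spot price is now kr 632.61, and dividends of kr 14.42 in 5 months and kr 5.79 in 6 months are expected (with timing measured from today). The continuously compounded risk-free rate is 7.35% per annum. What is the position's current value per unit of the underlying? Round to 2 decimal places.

kr 75.79

PV(remaining dividends) I = 14.42·e^(−0.0735·5/12) + 5.79·e^(−0.0735·6/12) = 19.5662
Current forward F = (S − I)·e^(rT) = (632.61 − 19.5662)·e^(0.0735·7/12) = 613.0438 × 1.043807 = 639.8994
Value (long) = (F − K)·e^(−rT) = (639.8994 − 719.01) × 0.958031 = -75.7904
Short position value = −(long value) = kr 75.79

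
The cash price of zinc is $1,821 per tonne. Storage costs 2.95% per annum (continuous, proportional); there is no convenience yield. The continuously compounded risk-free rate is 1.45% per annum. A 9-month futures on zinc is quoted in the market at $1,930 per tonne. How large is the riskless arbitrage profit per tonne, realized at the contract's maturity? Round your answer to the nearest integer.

$48 per tonne

Fair futures: F* = S·e^(carry·T), with carry = (r + u) = 0.0145 + 0.0295 = 0.0440
F* = 1821 · e^(0.0440 × 9/12) = 1821 · e^0.033000 = 1821 × 1.033551 = $1882.0964
Market $1930 > fair $1882.0964: forward overpriced → cash-and-carry (buy spot, short the forward).
At maturity, profit = |F_mkt − F*| = |1930 − 1882.0964| = $48 per tonne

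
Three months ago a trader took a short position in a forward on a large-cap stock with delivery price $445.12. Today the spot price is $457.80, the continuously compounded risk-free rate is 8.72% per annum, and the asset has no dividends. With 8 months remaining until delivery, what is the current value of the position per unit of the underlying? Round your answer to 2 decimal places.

Current fair forward for the remaining 8 months: F = S·e^(r·T), r = 0.0872
F = 457.80 · e^(0.0872 × 8/12) = 457.80 × 1.059856 = 485.2021
Value of long forward = (F − K)·e^(−rT) = (485.2021 − 445.12) · e^(−0.0872·8/12)
= 40.0821 × 0.943524 = 37.82
Short position value = −(long value) = -$37.82

-$37.82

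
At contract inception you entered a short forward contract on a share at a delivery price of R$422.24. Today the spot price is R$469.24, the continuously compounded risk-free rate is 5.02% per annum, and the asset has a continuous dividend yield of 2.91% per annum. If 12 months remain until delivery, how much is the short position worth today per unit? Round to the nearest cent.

Current fair forward for the remaining 12 months: F = S·e^((r − q)·T), (r − q) = 0.0502 − 0.0291 = 0.0211
F = 469.24 · e^(0.0211 × 12/12) = 469.24 × 1.021324 = 479.2461
Value of long forward = (F − K)·e^(−rT) = (479.2461 − 422.24) · e^(−0.0502·12/12)
= 57.0061 × 0.951039 = 54.22
Short position value = −(long value) = -R$54.22

-R$54.22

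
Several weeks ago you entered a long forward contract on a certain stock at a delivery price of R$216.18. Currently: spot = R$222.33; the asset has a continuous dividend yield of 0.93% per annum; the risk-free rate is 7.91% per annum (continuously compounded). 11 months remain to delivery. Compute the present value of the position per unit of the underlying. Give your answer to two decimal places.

R$19.38

Current fair forward for the remaining 11 months: F = S·e^((r − q)·T), (r − q) = 0.0791 − 0.0093 = 0.0698
F = 222.33 · e^(0.0698 × 11/12) = 222.33 × 1.066075 = 237.0205
Value of long forward = (F − K)·e^(−rT) = (237.0205 − 216.18) · e^(−0.0791·11/12)
= 20.8405 × 0.930058 = 19.38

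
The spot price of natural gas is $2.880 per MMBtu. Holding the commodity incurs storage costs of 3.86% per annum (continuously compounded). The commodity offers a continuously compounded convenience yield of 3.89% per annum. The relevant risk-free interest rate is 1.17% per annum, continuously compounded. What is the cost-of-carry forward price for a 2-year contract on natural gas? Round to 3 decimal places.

Net carry = r + u − y = 0.0117 + 0.0386 − 0.0389 = 0.0114
F = S·e^((r+u−y)T) = 2.880 · e^(0.0114 × 2) = 2.880 · e^0.022800
= 2.880 × 1.023062 = $2.946 per MMBtu

$2.946 per MMBtu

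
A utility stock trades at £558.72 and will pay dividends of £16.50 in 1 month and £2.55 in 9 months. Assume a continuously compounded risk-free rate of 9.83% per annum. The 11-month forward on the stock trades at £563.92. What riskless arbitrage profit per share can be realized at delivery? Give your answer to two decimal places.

PV(dividends) I = 16.50·e^(−0.0983·1/12) + 2.55·e^(−0.0983·9/12) = 18.7342
Fair forward F* = (S − I)·e^(rT) = (558.72 − 18.7342)·e^0.090108 = 539.9858 × 1.094292 = 590.9021
Market £563.92 < fair 590.9021: forward underpriced → reverse cash-and-carry (short the stock, invest proceeds at r, pay the dividends, go long the forward).
Profit at T = |F_mkt − F*| = |563.92 − 590.9021| = £26.98 per share

£26.98 per share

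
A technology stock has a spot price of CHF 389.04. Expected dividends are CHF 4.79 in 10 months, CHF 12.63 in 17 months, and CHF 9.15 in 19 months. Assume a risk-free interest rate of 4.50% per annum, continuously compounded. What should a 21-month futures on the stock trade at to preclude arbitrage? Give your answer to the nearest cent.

PV(dividends) I = 4.79·e^(−0.0450·10/12) + 12.63·e^(−0.0450·17/12) + 9.15·e^(−0.0450·19/12)
I = 4.6137 + 11.8500 + 8.5207 = 24.9844
F = (S − I)·e^(rT) = (389.04 − 24.9844) · e^(0.0450·21/12)
= 364.0556 · e^0.078750 = 364.0556 × 1.081934 = CHF 393.88

CHF 393.88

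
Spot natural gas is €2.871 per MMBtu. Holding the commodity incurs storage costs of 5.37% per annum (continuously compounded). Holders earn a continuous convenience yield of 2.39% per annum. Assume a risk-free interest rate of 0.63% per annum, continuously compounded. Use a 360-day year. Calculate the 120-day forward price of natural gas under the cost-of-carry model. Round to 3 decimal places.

€2.906 per MMBtu

Net carry = r + u − y = 0.0063 + 0.0537 − 0.0239 = 0.0361
F = S·e^((r+u−y)T) = 2.871 · e^(0.0361 × 120/360) = 2.871 · e^0.012033
= 2.871 × 1.012106 = €2.906 per MMBtu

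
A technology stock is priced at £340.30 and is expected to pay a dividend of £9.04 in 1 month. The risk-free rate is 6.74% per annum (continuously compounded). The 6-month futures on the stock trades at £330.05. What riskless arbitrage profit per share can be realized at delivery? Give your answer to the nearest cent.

£12.62 per share

PV(dividends) I = 9.04·e^(−0.0674·1/12) = 8.9894
Fair futures F* = (S − I)·e^(rT) = (340.30 − 8.9894)·e^0.033700 = 331.3106 × 1.034274 = 342.6659
Market £330.05 < fair 342.6659: forward underpriced → reverse cash-and-carry (short the stock, invest proceeds at r, pay the dividends, go long the forward).
Profit at T = |F_mkt − F*| = |330.05 − 342.6659| = £12.62 per share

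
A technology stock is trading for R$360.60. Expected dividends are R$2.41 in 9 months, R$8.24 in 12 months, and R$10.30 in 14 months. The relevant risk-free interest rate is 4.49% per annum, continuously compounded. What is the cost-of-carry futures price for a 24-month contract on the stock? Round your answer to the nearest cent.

R$372.62

PV(dividends) I = 2.41·e^(−0.0449·9/12) + 8.24·e^(−0.0449·12/12) + 10.30·e^(−0.0449·14/12)
I = 2.3302 + 7.8782 + 9.7743 = 19.9827
F = (S − I)·e^(rT) = (360.60 − 19.9827) · e^(0.0449·24/12)
= 340.6173 · e^0.089800 = 340.6173 × 1.093955 = R$372.62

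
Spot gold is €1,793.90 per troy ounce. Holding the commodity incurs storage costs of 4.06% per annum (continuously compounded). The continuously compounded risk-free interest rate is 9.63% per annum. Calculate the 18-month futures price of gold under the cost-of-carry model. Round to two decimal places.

€2,202.83 per troy ounce

Net carry = r + u − y = 0.0963 + 0.0406 − 0.0000 = 0.1369
F = S·e^((r+u−y)T) = 1793.90 · e^(0.1369 × 18/12) = 1793.90 · e^0.20535000
= 1793.90 × 1.22795477 = €2,202.83 per troy ounce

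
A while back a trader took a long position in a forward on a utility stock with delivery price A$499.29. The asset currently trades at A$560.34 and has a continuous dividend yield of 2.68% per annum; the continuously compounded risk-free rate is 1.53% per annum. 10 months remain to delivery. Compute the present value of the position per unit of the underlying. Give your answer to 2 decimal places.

A$55.00

Current fair forward for the remaining 10 months: F = S·e^((r − q)·T), (r − q) = 0.0153 − 0.0268 = -0.0115
F = 560.34 · e^(-0.0115 × 10/12) = 560.34 × 0.990462 = 554.9955
Value of long forward = (F − K)·e^(−rT) = (554.9955 − 499.29) · e^(−0.0153·10/12)
= 55.7055 × 0.987331 = 55.00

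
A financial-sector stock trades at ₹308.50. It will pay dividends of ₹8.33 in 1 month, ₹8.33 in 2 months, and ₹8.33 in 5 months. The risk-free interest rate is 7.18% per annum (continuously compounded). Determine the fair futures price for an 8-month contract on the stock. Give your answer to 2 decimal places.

PV(dividends) I = 8.33·e^(−0.0718·1/12) + 8.33·e^(−0.0718·2/12) + 8.33·e^(−0.0718·5/12)
I = 8.2803 + 8.2309 + 8.0845 = 24.5957
F = (S − I)·e^(rT) = (308.50 − 24.5957) · e^(0.0718·8/12)
= 283.9043 · e^0.047867 = 283.9043 × 1.049031 = ₹297.82

₹297.82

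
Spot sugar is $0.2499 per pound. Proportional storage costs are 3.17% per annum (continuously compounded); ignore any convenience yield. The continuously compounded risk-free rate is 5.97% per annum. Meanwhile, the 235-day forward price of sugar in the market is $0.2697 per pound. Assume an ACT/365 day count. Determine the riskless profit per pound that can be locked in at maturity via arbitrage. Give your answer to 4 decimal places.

$0.0047 per pound

Fair forward: F* = S·e^(carry·T), with carry = (r + u) = 0.0597 + 0.0317 = 0.0914
F* = 0.2499 · e^(0.0914 × 235/365) = 0.2499 · e^0.058847 = 0.2499 × 1.060613 = $0.2650
Market $0.2697 > fair $0.2650: forward overpriced → cash-and-carry (buy spot, short the forward).
At maturity, profit = |F_mkt − F*| = |0.2697 − 0.2650| = $0.0047 per pound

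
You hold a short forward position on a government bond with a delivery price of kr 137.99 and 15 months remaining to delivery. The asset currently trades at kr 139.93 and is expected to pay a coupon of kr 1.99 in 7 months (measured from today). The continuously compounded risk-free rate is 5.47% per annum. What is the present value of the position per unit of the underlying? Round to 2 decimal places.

-kr 9.13

PV(remaining coupons) I = 1.99·e^(−0.0547·7/12) = 1.9275
Current forward F = (S − I)·e^(rT) = (139.93 − 1.9275)·e^(0.0547·15/12) = 138.0025 × 1.070767 = 147.7685
Value (long) = (F − K)·e^(−rT) = (147.7685 − 137.99) × 0.933910 = 9.1322
Short position value = −(long value) = -kr 9.13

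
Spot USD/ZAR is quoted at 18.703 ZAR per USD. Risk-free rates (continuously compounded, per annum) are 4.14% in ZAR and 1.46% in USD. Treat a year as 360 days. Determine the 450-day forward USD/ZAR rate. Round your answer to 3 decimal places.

F = S·e^((r_ZAR − r_USD)T) = 18.703 · e^((0.0414 − 0.0146) × 450/360)
= 18.703 · e^0.033500 = 18.703 × 1.034067
F = 19.340 ZAR per USD

19.340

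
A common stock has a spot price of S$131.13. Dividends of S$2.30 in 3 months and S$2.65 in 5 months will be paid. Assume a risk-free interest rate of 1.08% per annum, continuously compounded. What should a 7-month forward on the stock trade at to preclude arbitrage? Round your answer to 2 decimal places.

PV(dividends) I = 2.30·e^(−0.0108·3/12) + 2.65·e^(−0.0108·5/12)
I = 2.2938 + 2.6381 = 4.9319
F = (S − I)·e^(rT) = (131.13 − 4.9319) · e^(0.0108·7/12)
= 126.1981 · e^0.006300 = 126.1981 × 1.006320 = S$127.00

S$127.00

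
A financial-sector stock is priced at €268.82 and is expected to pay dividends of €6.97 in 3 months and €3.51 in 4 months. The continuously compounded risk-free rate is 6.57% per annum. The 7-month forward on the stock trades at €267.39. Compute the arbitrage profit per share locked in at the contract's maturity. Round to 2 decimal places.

€1.24 per share

PV(dividends) I = 6.97·e^(−0.0657·3/12) + 3.51·e^(−0.0657·4/12) = 10.2904
Fair forward F* = (S − I)·e^(rT) = (268.82 − 10.2904)·e^0.038325 = 258.5296 × 1.039069 = 268.6301
Market €267.39 < fair 268.6301: forward underpriced → reverse cash-and-carry (short the stock, invest proceeds at r, pay the dividends, go long the forward).
Profit at T = |F_mkt − F*| = |267.39 − 268.6301| = €1.24 per share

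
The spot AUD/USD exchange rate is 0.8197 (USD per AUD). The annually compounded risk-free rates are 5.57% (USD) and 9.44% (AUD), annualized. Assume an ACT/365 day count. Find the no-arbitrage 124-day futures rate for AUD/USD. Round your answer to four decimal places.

By covered interest parity, F = S · (1+r_USD)^T / (1+r_AUD)^T
= 0.8197 × 1.018585 / 1.031120 = 0.8197 × 0.987843
F = 0.8097 USD per AUD

0.8097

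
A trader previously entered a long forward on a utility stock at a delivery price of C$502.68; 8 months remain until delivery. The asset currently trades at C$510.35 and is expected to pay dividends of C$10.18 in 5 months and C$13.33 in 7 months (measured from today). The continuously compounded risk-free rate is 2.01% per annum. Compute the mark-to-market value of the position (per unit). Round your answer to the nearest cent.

-C$8.91

PV(remaining dividends) I = 10.18·e^(−0.0201·5/12) + 13.33·e^(−0.0201·7/12) = 23.2697
Current forward F = (S − I)·e^(rT) = (510.35 − 23.2697)·e^(0.0201·8/12) = 487.0803 × 1.013490 = 493.6510
Value (long) = (F − K)·e^(−rT) = (493.6510 − 502.68) × 0.986689 = -8.9088
Value = -C$8.91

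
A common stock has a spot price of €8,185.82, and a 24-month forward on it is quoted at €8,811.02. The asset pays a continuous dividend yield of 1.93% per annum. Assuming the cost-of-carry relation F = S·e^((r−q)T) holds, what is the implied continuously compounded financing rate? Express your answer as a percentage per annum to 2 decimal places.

5.61%

From F = S·e^((r−q)T): (r − q) = ln(F/S)/T
ln(8811.02/8185.82) = ln(1.076376) = 0.073600
(r − q) = 0.073600 / (24/12) = 0.036800
r = ln(F/S)/T + q = 0.036800 + 0.0193 = 0.056100
r = 5.61%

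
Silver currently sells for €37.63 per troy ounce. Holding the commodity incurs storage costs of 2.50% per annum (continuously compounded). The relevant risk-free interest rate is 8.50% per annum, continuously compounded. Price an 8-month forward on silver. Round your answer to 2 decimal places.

€40.49 per troy ounce

Net carry = r + u − y = 0.0850 + 0.0250 − 0.0000 = 0.1100
F = S·e^((r+u−y)T) = 37.63 · e^(0.1100 × 8/12) = 37.63 · e^0.073333
= 37.63 × 1.076089 = €40.49 per troy ounce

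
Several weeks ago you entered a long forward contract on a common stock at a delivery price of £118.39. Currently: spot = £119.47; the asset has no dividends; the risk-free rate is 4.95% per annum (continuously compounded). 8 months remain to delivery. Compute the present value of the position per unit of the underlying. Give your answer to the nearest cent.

£4.92

Current fair forward for the remaining 8 months: F = S·e^(r·T), r = 0.0495
F = 119.47 · e^(0.0495 × 8/12) = 119.47 × 1.033551 = 123.4783
Value of long forward = (F − K)·e^(−rT) = (123.4783 − 118.39) · e^(−0.0495·8/12)
= 5.0883 × 0.967539 = 4.92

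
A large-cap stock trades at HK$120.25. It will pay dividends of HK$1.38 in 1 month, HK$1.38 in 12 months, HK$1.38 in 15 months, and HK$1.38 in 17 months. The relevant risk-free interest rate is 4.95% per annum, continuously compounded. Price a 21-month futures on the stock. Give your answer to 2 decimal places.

PV(dividends) I = 1.38·e^(−0.0495·1/12) + 1.38·e^(−0.0495·12/12) + 1.38·e^(−0.0495·15/12) + 1.38·e^(−0.0495·17/12)
I = 1.3743 + 1.3134 + 1.2972 + 1.2865 = 5.2714
F = (S − I)·e^(rT) = (120.25 − 5.2714) · e^(0.0495·21/12)
= 114.9786 · e^0.086625 = 114.9786 × 1.090488 = HK$125.38

HK$125.38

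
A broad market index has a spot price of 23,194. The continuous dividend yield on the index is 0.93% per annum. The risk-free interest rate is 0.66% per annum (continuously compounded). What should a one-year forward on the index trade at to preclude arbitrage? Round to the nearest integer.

23,131

F = S·e^((r − q)T) = 23194 · e^((0.0066 − 0.0093) × 12/12)
= 23194 · e^-0.002700 = 23194 × 0.997304
F = 23,131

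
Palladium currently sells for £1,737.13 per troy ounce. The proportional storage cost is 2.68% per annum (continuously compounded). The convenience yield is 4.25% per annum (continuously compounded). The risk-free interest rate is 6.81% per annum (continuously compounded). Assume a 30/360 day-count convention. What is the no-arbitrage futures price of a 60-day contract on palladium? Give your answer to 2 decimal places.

Net carry = r + u − y = 0.0681 + 0.0268 − 0.0425 = 0.0524
F = S·e^((r+u−y)T) = 1737.13 · e^(0.0524 × 60/360) = 1737.13 · e^0.00873333
= 1737.13 × 1.00877158 = £1,752.37 per troy ounce

£1,752.37 per troy ounce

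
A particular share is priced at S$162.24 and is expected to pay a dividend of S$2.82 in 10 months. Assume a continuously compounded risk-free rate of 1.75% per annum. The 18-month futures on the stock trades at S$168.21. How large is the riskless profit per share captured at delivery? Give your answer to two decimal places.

PV(dividends) I = 2.82·e^(−0.0175·10/12) = 2.7792
Fair futures F* = (S − I)·e^(rT) = (162.24 − 2.7792)·e^0.026250 = 159.4608 × 1.026598 = 163.7021
Market S$168.21 > fair 163.7021: forward overpriced → cash-and-carry (borrow at r, buy the stock and collect the dividends, short the forward).
Profit at T = |F_mkt − F*| = |168.21 − 163.7021| = S$4.51 per share

S$4.51 per share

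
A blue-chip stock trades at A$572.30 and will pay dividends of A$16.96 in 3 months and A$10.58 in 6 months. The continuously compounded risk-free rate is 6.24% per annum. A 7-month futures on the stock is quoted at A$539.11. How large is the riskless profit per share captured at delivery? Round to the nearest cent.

PV(dividends) I = 16.96·e^(−0.0624·3/12) + 10.58·e^(−0.0624·6/12) = 26.9525
Fair futures F* = (S − I)·e^(rT) = (572.30 − 26.9525)·e^0.036400 = 545.3475 × 1.037071 = 565.5641
Market A$539.11 < fair 565.5641: forward underpriced → reverse cash-and-carry (short the stock, invest proceeds at r, pay the dividends, go long the forward).
Profit at T = |F_mkt − F*| = |539.11 − 565.5641| = A$26.45 per share

A$26.45 per share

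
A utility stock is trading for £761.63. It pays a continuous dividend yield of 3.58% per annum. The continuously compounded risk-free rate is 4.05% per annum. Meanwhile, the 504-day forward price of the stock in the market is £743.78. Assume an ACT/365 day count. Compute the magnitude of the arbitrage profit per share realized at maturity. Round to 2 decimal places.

£22.81 per share

Fair forward: F* = S·e^(carry·T), with carry = (r − q) = 0.0405 − 0.0358 = 0.0047
F* = 761.63 · e^(0.0047 × 504/365) = 761.63 · e^0.006490 = 761.63 × 1.006511 = £766.5890
Market £743.78 < fair £766.5890: forward underpriced → reverse cash-and-carry (short spot, go long the forward).
At maturity, profit = |F_mkt − F*| = |743.78 − 766.5890| = £22.81 per share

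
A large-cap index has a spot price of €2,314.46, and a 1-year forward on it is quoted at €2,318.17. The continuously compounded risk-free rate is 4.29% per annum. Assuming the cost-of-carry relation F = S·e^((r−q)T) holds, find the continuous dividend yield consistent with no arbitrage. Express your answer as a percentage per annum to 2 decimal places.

4.13%

From F = S·e^((r−q)T): (r − q) = ln(F/S)/T
ln(2318.17/2314.46) = ln(1.001603) = 0.001602
(r − q) = 0.001602 / (1) = 0.001602
q = r − ln(F/S)/T = 0.0429 − 0.001602 = 0.041298
q = 4.13%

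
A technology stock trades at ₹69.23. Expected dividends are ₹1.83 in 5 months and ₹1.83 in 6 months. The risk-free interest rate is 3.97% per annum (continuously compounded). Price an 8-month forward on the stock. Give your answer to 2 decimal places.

₹67.40

PV(dividends) I = 1.83·e^(−0.0397·5/12) + 1.83·e^(−0.0397·6/12)
I = 1.8000 + 1.7940 = 3.5940
F = (S − I)·e^(rT) = (69.23 − 3.5940) · e^(0.0397·8/12)
= 65.6360 · e^0.026467 = 65.6360 × 1.026820 = ₹67.40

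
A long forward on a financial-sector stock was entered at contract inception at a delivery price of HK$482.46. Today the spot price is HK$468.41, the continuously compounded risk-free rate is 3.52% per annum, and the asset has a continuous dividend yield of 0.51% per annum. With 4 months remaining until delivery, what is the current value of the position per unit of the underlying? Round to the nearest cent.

Current fair forward for the remaining 4 months: F = S·e^((r − q)·T), (r − q) = 0.0352 − 0.0051 = 0.0301
F = 468.41 · e^(0.0301 × 4/12) = 468.41 × 1.010084 = 473.1334
Value of long forward = (F − K)·e^(−rT) = (473.1334 − 482.46) · e^(−0.0352·4/12)
= -9.3266 × 0.988335 = -9.22

-HK$9.22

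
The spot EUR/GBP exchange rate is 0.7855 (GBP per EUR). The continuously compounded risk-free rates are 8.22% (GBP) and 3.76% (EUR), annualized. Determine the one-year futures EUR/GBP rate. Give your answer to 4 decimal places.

F = S·e^((r_GBP − r_EUR)T) = 0.7855 · e^((0.0822 − 0.0376) × 12/12)
= 0.7855 · e^0.044600 = 0.7855 × 1.045610
F = 0.8213 GBP per EUR

0.8213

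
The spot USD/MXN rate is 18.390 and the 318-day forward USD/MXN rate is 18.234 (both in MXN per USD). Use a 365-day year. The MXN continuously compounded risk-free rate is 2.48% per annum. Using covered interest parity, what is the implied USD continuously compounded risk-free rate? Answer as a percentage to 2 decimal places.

3.46%

F = S·e^((r_MXN − r_USD)T) ⇒ r_USD = r_MXN − ln(F/S)/T
ln(18.234/18.390) = -0.008519; /(318/365) = -0.009778
r_USD = 0.0248 + 0.009778 = 0.034578
r_USD = 3.46%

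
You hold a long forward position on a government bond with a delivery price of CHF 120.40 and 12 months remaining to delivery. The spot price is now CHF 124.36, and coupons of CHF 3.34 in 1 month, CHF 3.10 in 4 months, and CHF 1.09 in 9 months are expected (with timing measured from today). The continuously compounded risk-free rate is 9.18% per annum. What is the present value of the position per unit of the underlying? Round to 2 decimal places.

PV(remaining coupons) I = 3.34·e^(−0.0918·1/12) + 3.10·e^(−0.0918·4/12) + 1.09·e^(−0.0918·9/12) = 7.3386
Current forward F = (S − I)·e^(rT) = (124.36 − 7.3386)·e^(0.0918·12/12) = 117.0214 × 1.096146 = 128.2725
Value (long) = (F − K)·e^(−rT) = (128.2725 − 120.40) × 0.912288 = 7.1820
Value = CHF 7.18

CHF 7.18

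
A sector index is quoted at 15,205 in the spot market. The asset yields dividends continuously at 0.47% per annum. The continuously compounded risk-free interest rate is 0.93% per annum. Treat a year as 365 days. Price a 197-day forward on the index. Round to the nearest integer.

F = S·e^((r − q)T) = 15205 · e^((0.0093 − 0.0047) × 197/365)
= 15205 · e^0.002483 = 15205 × 1.002486
F = 15,243

15,243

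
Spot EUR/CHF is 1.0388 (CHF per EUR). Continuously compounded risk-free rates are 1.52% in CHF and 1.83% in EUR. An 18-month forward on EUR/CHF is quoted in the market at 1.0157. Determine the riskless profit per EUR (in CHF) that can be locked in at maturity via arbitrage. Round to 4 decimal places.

0.0183 per EUR (in CHF)

Fair forward: F* = S·e^(carry·T), with carry = (r_CHF − r_EUR) = 0.0152 − 0.0183 = -0.0031
F* = 1.0388 · e^(-0.0031 × 18/12) = 1.0388 · e^-0.004650 = 1.0388 × 0.995361 = 1.0340
Market 1.0157 < fair 1.0340: forward underpriced → reverse cash-and-carry (short spot, go long the forward).
At maturity, profit = |F_mkt − F*| = |1.0157 − 1.0340| = 0.0183 per EUR (in CHF)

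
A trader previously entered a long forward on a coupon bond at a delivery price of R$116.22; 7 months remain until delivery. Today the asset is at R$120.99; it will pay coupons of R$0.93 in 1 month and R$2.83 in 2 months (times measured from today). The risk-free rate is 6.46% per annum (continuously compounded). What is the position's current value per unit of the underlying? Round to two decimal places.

PV(remaining coupons) I = 0.93·e^(−0.0646·1/12) + 2.83·e^(−0.0646·2/12) = 3.7247
Current forward F = (S − I)·e^(rT) = (120.99 − 3.7247)·e^(0.0646·7/12) = 117.2653 × 1.038402 = 121.7685
Value (long) = (F − K)·e^(−rT) = (121.7685 − 116.22) × 0.963018 = 5.3433
Value = R$5.34

R$5.34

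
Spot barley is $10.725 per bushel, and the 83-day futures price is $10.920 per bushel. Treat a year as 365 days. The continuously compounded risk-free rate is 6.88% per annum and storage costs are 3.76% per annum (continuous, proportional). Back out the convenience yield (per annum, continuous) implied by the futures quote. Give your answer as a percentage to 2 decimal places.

2.72%

F = S·e^((r+u−y)T) ⇒ (r+u−y) = ln(F/S)/T
ln(10.920/10.725) = 0.018019; /T ⇒ 0.079240
y = r + u − ln(F/S)/T = 0.0688 + 0.0376 − 0.079240 = 0.027160
y = 2.72%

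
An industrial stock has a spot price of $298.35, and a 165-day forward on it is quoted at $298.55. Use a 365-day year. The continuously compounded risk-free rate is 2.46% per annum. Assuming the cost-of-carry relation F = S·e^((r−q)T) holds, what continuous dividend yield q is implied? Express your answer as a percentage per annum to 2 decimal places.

From F = S·e^((r−q)T): (r − q) = ln(F/S)/T
ln(298.55/298.35) = ln(1.000670) = 0.000670
(r − q) = 0.000670 / (165/365) = 0.001482
q = r − ln(F/S)/T = 0.0246 − 0.001482 = 0.023118
q = 2.31%

2.31%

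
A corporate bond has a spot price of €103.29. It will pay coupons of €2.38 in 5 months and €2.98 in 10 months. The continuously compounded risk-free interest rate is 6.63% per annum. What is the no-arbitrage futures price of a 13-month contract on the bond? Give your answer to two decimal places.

PV(coupons) I = 2.38·e^(−0.0663·5/12) + 2.98·e^(−0.0663·10/12)
I = 2.3152 + 2.8198 = 5.1350
F = (S − I)·e^(rT) = (103.29 − 5.1350) · e^(0.0663·13/12)
= 98.1550 · e^0.071825 = 98.1550 × 1.074467 = €105.46

€105.46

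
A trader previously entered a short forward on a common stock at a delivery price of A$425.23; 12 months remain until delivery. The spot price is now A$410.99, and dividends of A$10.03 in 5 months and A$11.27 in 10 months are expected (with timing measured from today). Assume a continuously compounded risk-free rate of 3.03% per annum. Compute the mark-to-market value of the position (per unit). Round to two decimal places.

PV(remaining dividends) I = 10.03·e^(−0.0303·5/12) + 11.27·e^(−0.0303·10/12) = 20.8932
Current forward F = (S − I)·e^(rT) = (410.99 − 20.8932)·e^(0.0303·12/12) = 390.0968 × 1.030764 = 402.0977
Value (long) = (F − K)·e^(−rT) = (402.0977 − 425.23) × 0.970154 = -22.4419
Short position value = −(long value) = A$22.44

A$22.44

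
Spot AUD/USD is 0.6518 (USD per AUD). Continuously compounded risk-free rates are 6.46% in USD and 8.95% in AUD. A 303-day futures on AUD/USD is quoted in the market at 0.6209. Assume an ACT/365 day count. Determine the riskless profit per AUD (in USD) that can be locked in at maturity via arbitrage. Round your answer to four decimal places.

0.0176 per AUD (in USD)

Fair futures: F* = S·e^(carry·T), with carry = (r_USD − r_AUD) = 0.0646 − 0.0895 = -0.0249
F* = 0.6518 · e^(-0.0249 × 303/365) = 0.6518 · e^-0.020670 = 0.6518 × 0.979542 = 0.6385
Market 0.6209 < fair 0.6385: forward underpriced → reverse cash-and-carry (short spot, go long the forward).
At maturity, profit = |F_mkt − F*| = |0.6209 − 0.6385| = 0.0176 per AUD (in USD)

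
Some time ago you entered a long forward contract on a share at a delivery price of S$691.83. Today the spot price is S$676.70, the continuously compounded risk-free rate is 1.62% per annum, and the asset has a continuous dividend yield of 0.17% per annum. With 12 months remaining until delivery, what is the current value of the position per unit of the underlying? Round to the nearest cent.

Current fair forward for the remaining 12 months: F = S·e^((r − q)·T), (r − q) = 0.0162 − 0.0017 = 0.0145
F = 676.70 · e^(0.0145 × 12/12) = 676.70 × 1.014606 = 686.5839
Value of long forward = (F − K)·e^(−rT) = (686.5839 − 691.83) · e^(−0.0162·12/12)
= -5.2461 × 0.983931 = -5.16

-S$5.16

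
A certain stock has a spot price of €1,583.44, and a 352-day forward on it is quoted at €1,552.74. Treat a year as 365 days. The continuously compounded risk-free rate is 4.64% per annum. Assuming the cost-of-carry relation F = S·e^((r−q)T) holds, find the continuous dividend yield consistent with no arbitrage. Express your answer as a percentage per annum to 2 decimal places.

6.67%

From F = S·e^((r−q)T): (r − q) = ln(F/S)/T
ln(1552.74/1583.44) = ln(0.980612) = -0.019578
(r − q) = -0.019578 / (352/365) = -0.020301
q = r − ln(F/S)/T = 0.0464 + 0.020301 = 0.066701
q = 6.67%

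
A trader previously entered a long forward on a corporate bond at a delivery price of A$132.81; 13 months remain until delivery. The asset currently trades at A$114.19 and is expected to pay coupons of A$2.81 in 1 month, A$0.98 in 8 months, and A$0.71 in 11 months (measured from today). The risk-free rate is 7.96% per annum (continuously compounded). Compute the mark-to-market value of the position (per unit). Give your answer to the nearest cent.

PV(remaining coupons) I = 2.81·e^(−0.0796·1/12) + 0.98·e^(−0.0796·8/12) + 0.71·e^(−0.0796·11/12) = 4.3808
Current forward F = (S − I)·e^(rT) = (114.19 − 4.3808)·e^(0.0796·13/12) = 109.8092 × 1.090061 = 119.6987
Value (long) = (F − K)·e^(−rT) = (119.6987 − 132.81) × 0.917380 = -12.0280
Value = -A$12.03

-A$12.03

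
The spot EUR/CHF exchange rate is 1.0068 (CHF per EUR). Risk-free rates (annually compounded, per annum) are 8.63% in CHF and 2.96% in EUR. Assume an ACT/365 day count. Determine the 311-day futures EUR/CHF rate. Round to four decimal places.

1.0539

By covered interest parity, F = S · (1+r_CHF)^T / (1+r_EUR)^T
= 1.0068 × 1.073078 / 1.025166 = 1.0068 × 1.046736
F = 1.0539 CHF per EUR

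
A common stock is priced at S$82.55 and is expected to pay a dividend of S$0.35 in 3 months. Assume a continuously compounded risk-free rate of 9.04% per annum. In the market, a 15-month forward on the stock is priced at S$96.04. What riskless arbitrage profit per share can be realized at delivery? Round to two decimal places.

PV(dividends) I = 0.35·e^(−0.0904·3/12) = 0.3422
Fair forward F* = (S − I)·e^(rT) = (82.55 − 0.3422)·e^0.113000 = 82.2078 × 1.119632 = 92.0425
Market S$96.04 > fair 92.0425: forward overpriced → cash-and-carry (borrow at r, buy the stock and collect the dividends, short the forward).
Profit at T = |F_mkt − F*| = |96.04 − 92.0425| = S$4.00 per share

S$4.00 per share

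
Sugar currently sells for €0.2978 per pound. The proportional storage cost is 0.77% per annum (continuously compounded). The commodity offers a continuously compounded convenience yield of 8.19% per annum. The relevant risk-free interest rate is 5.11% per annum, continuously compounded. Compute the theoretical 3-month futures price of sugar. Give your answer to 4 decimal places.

€0.2961 per pound

Net carry = r + u − y = 0.0511 + 0.0077 − 0.0819 = -0.0231
F = S·e^((r+u−y)T) = 0.2978 · e^(-0.0231 × 3/12) = 0.2978 · e^-0.005775
= 0.2978 × 0.994242 = €0.2961 per pound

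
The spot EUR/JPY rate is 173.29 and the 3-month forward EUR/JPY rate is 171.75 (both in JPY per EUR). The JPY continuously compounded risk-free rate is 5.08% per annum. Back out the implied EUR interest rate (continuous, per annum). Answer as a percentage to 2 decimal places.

F = S·e^((r_JPY − r_EUR)T) ⇒ r_EUR = r_JPY − ln(F/S)/T
ln(171.75/173.29) = -0.008927; /(3/12) = -0.035708
r_EUR = 0.0508 + 0.035708 = 0.086508
r_EUR = 8.65%

8.65%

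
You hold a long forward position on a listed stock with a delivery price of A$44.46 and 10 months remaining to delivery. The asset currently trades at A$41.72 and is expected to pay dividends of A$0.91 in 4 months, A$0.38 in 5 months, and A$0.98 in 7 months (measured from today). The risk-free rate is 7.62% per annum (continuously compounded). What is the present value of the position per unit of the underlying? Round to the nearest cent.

-A$2.20

PV(remaining dividends) I = 0.91·e^(−0.0762·4/12) + 0.38·e^(−0.0762·5/12) + 0.98·e^(−0.0762·7/12) = 2.1927
Current forward F = (S − I)·e^(rT) = (41.72 − 2.1927)·e^(0.0762·10/12) = 39.5273 × 1.065559 = 42.1187
Value (long) = (F − K)·e^(−rT) = (42.1187 − 44.46) × 0.938474 = -2.1972
Value = -A$2.20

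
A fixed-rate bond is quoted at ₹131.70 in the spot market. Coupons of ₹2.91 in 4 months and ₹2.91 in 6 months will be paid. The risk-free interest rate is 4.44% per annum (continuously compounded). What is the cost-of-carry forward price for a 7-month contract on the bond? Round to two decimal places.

₹129.29

PV(coupons) I = 2.91·e^(−0.0444·4/12) + 2.91·e^(−0.0444·6/12)
I = 2.8672 + 2.8461 = 5.7133
F = (S − I)·e^(rT) = (131.70 − 5.7133) · e^(0.0444·7/12)
= 125.9867 · e^0.025900 = 125.9867 × 1.026238 = ₹129.29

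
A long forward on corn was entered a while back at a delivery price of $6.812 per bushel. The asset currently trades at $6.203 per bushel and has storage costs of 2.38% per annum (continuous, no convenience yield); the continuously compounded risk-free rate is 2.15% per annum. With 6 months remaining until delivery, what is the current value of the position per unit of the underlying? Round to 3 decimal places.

Current fair forward for the remaining 6 months: F = S·e^((r + u)·T), (r + u) = 0.0215 + 0.0238 = 0.0453
F = 6.203 · e^(0.0453 × 6/12) = 6.203 × 1.022908 = 6.3451
Value of long forward = (F − K)·e^(−rT) = (6.3451 − 6.812) · e^(−0.0215·6/12)
= -0.4669 × 0.989308 = -0.462

-$0.462 per bushel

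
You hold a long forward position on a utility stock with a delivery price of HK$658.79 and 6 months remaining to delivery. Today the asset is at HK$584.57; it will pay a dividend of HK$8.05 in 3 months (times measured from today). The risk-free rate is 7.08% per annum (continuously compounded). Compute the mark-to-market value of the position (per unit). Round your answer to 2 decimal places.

PV(remaining dividends) I = 8.05·e^(−0.0708·3/12) = 7.9088
Current forward F = (S − I)·e^(rT) = (584.57 − 7.9088)·e^(0.0708·6/12) = 576.6612 × 1.036034 = 597.4406
Value (long) = (F − K)·e^(−rT) = (597.4406 − 658.79) × 0.965219 = -59.2156
Value = -HK$59.22

-HK$59.22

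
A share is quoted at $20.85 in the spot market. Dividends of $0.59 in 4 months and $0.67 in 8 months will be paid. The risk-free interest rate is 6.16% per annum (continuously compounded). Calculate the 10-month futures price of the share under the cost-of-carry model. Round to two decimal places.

$20.66

PV(dividends) I = 0.59·e^(−0.0616·4/12) + 0.67·e^(−0.0616·8/12)
I = 0.5780 + 0.6430 = 1.2210
F = (S − I)·e^(rT) = (20.85 − 1.2210) · e^(0.0616·10/12)
= 19.6290 · e^0.051333 = 19.6290 × 1.052673 = $20.66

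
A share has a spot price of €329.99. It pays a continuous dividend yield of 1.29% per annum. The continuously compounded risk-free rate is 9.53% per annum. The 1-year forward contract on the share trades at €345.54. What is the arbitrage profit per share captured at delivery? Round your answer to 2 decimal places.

Fair forward: F* = S·e^(carry·T), with carry = (r − q) = 0.0953 − 0.0129 = 0.0824
F* = 329.99 · e^(0.0824 × 1) = 329.99 · e^0.082400 = 329.99 × 1.085890 = €358.3328
Market €345.54 < fair €358.3328: forward underpriced → reverse cash-and-carry (short spot, go long the forward).
At maturity, profit = |F_mkt − F*| = |345.54 − 358.3328| = €12.79 per share

€12.79 per share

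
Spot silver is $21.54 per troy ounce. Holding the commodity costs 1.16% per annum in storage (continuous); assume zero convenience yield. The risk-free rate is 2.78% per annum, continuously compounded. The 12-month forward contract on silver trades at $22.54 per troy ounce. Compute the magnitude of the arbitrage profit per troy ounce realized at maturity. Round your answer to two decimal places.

Fair forward: F* = S·e^(carry·T), with carry = (r + u) = 0.0278 + 0.0116 = 0.0394
F* = 21.54 · e^(0.0394 × 12/12) = 21.54 · e^0.039400 = 21.54 × 1.040186 = $22.4056
Market $22.54 > fair $22.4056: forward overpriced → cash-and-carry (buy spot, short the forward).
At maturity, profit = |F_mkt − F*| = |22.54 − 22.4056| = $0.13 per troy ounce

$0.13 per troy ounce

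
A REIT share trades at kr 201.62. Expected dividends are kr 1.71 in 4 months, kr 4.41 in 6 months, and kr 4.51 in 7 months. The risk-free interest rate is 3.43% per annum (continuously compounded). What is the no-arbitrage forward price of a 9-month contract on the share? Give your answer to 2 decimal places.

kr 196.16

PV(dividends) I = 1.71·e^(−0.0343·4/12) + 4.41·e^(−0.0343·6/12) + 4.51·e^(−0.0343·7/12)
I = 1.6906 + 4.3350 + 4.4207 = 10.4463
F = (S − I)·e^(rT) = (201.62 − 10.4463) · e^(0.0343·9/12)
= 191.1737 · e^0.025725 = 191.1737 × 1.026059 = kr 196.16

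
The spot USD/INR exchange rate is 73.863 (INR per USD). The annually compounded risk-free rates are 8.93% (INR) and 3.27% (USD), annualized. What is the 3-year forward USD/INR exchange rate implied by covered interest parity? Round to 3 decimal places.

By covered interest parity, F = S · (1+r_INR)^T / (1+r_USD)^T
= 73.863 × 1.292536 / 1.101343 = 73.863 × 1.173600
F = 86.686 INR per USD

86.686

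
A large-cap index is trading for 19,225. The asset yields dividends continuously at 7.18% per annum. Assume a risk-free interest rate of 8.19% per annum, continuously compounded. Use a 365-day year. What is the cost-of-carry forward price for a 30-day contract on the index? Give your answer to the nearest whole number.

19,241

F = S·e^((r − q)T) = 19225 · e^((0.0819 − 0.0718) × 30/365)
= 19225 · e^0.000830 = 19225 × 1.000830
F = 19,241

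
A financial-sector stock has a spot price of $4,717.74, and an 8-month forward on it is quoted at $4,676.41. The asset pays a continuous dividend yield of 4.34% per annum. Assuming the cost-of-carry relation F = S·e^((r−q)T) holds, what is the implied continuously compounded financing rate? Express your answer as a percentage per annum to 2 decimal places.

From F = S·e^((r−q)T): (r − q) = ln(F/S)/T
ln(4676.41/4717.74) = ln(0.991239) = -0.008800
(r − q) = -0.008800 / (8/12) = -0.013200
r = ln(F/S)/T + q = -0.013200 + 0.0434 = 0.030200
r = 3.02%

3.02%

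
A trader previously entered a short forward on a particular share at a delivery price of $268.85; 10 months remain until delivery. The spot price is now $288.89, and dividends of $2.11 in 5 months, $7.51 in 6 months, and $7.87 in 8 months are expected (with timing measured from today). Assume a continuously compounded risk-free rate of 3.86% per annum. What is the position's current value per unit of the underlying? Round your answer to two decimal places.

PV(remaining dividends) I = 2.11·e^(−0.0386·5/12) + 7.51·e^(−0.0386·6/12) + 7.87·e^(−0.0386·8/12) = 17.1128
Current forward F = (S − I)·e^(rT) = (288.89 − 17.1128)·e^(0.0386·10/12) = 271.7772 × 1.032690 = 280.6616
Value (long) = (F − K)·e^(−rT) = (280.6616 − 268.85) × 0.968345 = 11.4377
Short position value = −(long value) = -$11.44

-$11.44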